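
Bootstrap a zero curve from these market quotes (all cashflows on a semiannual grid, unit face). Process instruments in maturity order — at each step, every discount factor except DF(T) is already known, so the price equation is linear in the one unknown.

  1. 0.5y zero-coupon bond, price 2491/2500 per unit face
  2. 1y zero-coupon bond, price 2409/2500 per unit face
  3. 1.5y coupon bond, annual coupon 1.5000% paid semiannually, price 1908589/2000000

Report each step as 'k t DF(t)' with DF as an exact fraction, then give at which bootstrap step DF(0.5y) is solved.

1 1/2 2491/2500
2 1 2409/2500
3 3/2 4663/5000
DF(0.5y) is solved at step 1

step 1 [0.5y] zero: DF = P = 2491/2500 ≈ 0.996400
step 2 [1y] zero: DF = P = 2409/2500 ≈ 0.963600
step 3 [1.5y] bond c/2=3/400: DF=(1908589/2000000 − 3/400·(0.996400+0.963600))/(1+3/400) = 4663/5000 ≈ 0.932600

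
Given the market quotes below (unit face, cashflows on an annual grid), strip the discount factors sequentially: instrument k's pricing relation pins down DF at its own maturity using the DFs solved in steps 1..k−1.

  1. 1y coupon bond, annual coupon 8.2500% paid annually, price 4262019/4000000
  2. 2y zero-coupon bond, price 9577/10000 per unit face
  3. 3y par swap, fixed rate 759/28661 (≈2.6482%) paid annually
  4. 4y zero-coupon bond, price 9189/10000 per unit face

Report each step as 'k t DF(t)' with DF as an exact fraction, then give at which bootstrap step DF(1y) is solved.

step 1 [1y] bond c/1=33/400: DF=(4262019/4000000 − 33/400·(0))/(1+33/400) = 9843/10000 ≈ 0.984300
step 2 [2y] zero: DF = P = 9577/10000 ≈ 0.957700
step 3 [3y] swap r/1=759/28661: DF=(1 − 759/28661·(0.984300+0.957700))/(1+759/28661) = 9241/10000 ≈ 0.924100
step 4 [4y] zero: DF = P = 9189/10000 ≈ 0.918900

1 1 9843/10000
2 2 9577/10000
3 3 9241/10000
4 4 9189/10000
DF(1y) is solved at step 1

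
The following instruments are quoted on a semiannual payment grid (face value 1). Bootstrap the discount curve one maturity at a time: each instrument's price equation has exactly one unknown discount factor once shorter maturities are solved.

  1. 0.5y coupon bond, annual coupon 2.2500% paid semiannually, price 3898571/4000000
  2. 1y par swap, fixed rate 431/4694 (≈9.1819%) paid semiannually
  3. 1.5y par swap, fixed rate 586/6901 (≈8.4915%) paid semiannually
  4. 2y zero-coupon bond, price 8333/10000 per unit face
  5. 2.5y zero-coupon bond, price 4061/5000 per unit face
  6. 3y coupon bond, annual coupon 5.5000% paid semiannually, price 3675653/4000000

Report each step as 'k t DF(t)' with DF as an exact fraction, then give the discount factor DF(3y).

1 1/2 4819/5000
2 1 4569/5000
3 3/2 2207/2500
4 2 8333/10000
5 5/2 4061/5000
6 3 1941/2500
DF(3y) = 1941/2500 ≈ 0.776400

step 1 [0.5y] bond c/2=9/800: DF=(3898571/4000000 − 9/800·(0))/(1+9/800) = 4819/5000 ≈ 0.963800
step 2 [1y] swap r/2=431/9388: DF=(1 − 431/9388·(0.963800))/(1+431/9388) = 4569/5000 ≈ 0.913800
step 3 [1.5y] swap r/2=293/6901: DF=(1 − 293/6901·(0.963800+0.913800))/(1+293/6901) = 2207/2500 ≈ 0.882800
step 4 [2y] zero: DF = P = 8333/10000 ≈ 0.833300
step 5 [2.5y] zero: DF = P = 4061/5000 ≈ 0.812200
step 6 [3y] bond c/2=11/400: DF=(3675653/4000000 − 11/400·(0.963800+0.913800+0.882800+0.833300+0.812200))/(1+11/400) = 1941/2500 ≈ 0.776400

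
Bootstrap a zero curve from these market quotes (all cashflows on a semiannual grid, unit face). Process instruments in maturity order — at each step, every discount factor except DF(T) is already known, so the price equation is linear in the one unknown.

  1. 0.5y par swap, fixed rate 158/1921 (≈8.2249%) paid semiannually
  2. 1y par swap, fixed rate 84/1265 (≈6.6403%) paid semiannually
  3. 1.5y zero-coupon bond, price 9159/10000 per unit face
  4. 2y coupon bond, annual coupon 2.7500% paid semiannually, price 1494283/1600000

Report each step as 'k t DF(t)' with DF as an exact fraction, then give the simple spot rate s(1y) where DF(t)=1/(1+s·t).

1 1/2 1921/2000
2 1 937/1000
3 3/2 9159/10000
4 2 8831/10000
s(1y) = (1/(937/1000) − 1)/(1) = 63/937 ≈ 6.7236%

step 1 [0.5y] swap r/2=79/1921: DF=(1 − 79/1921·(0))/(1+79/1921) = 1921/2000 ≈ 0.960500
step 2 [1y] swap r/2=42/1265: DF=(1 − 42/1265·(0.960500))/(1+42/1265) = 937/1000 ≈ 0.937000
step 3 [1.5y] zero: DF = P = 9159/10000 ≈ 0.915900
step 4 [2y] bond c/2=11/800: DF=(1494283/1600000 − 11/800·(0.960500+0.937000+0.915900))/(1+11/800) = 8831/10000 ≈ 0.883100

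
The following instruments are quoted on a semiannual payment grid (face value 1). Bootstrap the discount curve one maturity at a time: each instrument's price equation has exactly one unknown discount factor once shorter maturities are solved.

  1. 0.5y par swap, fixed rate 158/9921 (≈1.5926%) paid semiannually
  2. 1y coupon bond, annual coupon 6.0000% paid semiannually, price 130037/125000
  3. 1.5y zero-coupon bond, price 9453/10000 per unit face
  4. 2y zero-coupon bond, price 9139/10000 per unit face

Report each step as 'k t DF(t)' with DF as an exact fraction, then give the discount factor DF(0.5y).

step 1 [0.5y] swap r/2=79/9921: DF=(1 − 79/9921·(0))/(1+79/9921) = 9921/10000 ≈ 0.992100
step 2 [1y] bond c/2=3/100: DF=(130037/125000 − 3/100·(0.992100))/(1+3/100) = 9811/10000 ≈ 0.981100
step 3 [1.5y] zero: DF = P = 9453/10000 ≈ 0.945300
step 4 [2y] zero: DF = P = 9139/10000 ≈ 0.913900

1 1/2 9921/10000
2 1 9811/10000
3 3/2 9453/10000
4 2 9139/10000
DF(0.5y) = 9921/10000 ≈ 0.992100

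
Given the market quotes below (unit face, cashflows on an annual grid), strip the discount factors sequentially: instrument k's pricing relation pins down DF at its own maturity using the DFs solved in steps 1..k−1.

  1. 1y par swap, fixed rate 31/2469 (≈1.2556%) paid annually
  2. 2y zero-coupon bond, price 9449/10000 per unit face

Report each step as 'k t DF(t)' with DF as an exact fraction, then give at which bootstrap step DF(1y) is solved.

step 1 [1y] swap r/1=31/2469: DF=(1 − 31/2469·(0))/(1+31/2469) = 2469/2500 ≈ 0.987600
step 2 [2y] zero: DF = P = 9449/10000 ≈ 0.944900

1 1 2469/2500
2 2 9449/10000
DF(1y) is solved at step 1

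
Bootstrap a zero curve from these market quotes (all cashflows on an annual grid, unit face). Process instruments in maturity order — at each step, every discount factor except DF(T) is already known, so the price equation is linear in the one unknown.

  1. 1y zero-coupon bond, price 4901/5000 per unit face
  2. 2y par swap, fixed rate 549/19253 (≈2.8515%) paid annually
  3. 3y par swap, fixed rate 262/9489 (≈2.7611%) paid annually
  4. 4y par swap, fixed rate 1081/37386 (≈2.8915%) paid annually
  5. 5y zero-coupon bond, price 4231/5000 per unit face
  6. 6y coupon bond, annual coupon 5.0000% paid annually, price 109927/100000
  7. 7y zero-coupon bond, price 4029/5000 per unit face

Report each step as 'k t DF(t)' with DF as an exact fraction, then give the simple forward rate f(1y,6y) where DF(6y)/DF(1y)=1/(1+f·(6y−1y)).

step 1 [1y] zero: DF = P = 4901/5000 ≈ 0.980200
step 2 [2y] swap r/1=549/19253: DF=(1 − 549/19253·(0.980200))/(1+549/19253) = 9451/10000 ≈ 0.945100
step 3 [3y] swap r/1=262/9489: DF=(1 − 262/9489·(0.980200+0.945100))/(1+262/9489) = 4607/5000 ≈ 0.921400
step 4 [4y] swap r/1=1081/37386: DF=(1 − 1081/37386·(0.980200+0.945100+0.921400))/(1+1081/37386) = 8919/10000 ≈ 0.891900
step 5 [5y] zero: DF = P = 4231/5000 ≈ 0.846200
step 6 [6y] bond c/1=1/20: DF=(109927/100000 − 1/20·(0.980200+0.945100+0.921400+0.891900+0.846200))/(1+1/20) = 4143/5000 ≈ 0.828600
step 7 [7y] zero: DF = P = 4029/5000 ≈ 0.805800

1 1 4901/5000
2 2 9451/10000
3 3 4607/5000
4 4 8919/10000
5 5 4231/5000
6 6 4143/5000
7 7 4029/5000
f(1y,6y) = ((4901/5000)/(4143/5000) − 1)/(5) = 758/20715 ≈ 3.6592%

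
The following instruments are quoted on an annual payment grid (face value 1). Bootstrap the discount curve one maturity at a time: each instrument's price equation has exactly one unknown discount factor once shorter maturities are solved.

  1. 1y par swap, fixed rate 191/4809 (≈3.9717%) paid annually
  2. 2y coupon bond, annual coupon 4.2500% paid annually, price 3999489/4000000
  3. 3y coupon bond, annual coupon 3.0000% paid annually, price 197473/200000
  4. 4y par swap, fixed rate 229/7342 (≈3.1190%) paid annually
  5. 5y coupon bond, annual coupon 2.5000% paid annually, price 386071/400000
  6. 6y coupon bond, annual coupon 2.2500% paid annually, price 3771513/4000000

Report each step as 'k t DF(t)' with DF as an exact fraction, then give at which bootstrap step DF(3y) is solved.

1 1 4809/5000
2 2 9199/10000
3 3 4519/5000
4 4 1771/2000
5 5 8521/10000
6 6 4113/5000
DF(3y) is solved at step 3

step 1 [1y] swap r/1=191/4809: DF=(1 − 191/4809·(0))/(1+191/4809) = 4809/5000 ≈ 0.961800
step 2 [2y] bond c/1=17/400: DF=(3999489/4000000 − 17/400·(0.961800))/(1+17/400) = 9199/10000 ≈ 0.919900
step 3 [3y] bond c/1=3/100: DF=(197473/200000 − 3/100·(0.961800+0.919900))/(1+3/100) = 4519/5000 ≈ 0.903800
step 4 [4y] swap r/1=229/7342: DF=(1 − 229/7342·(0.961800+0.919900+0.903800))/(1+229/7342) = 1771/2000 ≈ 0.885500
step 5 [5y] bond c/1=1/40: DF=(386071/400000 − 1/40·(0.961800+0.919900+0.903800+0.885500))/(1+1/40) = 8521/10000 ≈ 0.852100
step 6 [6y] bond c/1=9/400: DF=(3771513/4000000 − 9/400·(0.961800+0.919900+0.903800+0.885500+0.852100))/(1+9/400) = 4113/5000 ≈ 0.822600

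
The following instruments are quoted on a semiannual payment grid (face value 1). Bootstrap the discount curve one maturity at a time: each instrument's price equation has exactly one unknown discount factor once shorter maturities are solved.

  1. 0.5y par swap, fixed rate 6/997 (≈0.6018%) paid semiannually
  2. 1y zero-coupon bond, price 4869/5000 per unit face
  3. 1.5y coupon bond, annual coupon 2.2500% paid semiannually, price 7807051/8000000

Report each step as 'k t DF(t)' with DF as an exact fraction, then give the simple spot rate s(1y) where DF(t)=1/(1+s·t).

1 1/2 997/1000
2 1 4869/5000
3 3/2 9431/10000
s(1y) = (1/(4869/5000) − 1)/(1) = 131/4869 ≈ 2.6905%

step 1 [0.5y] swap r/2=3/997: DF=(1 − 3/997·(0))/(1+3/997) = 997/1000 ≈ 0.997000
step 2 [1y] zero: DF = P = 4869/5000 ≈ 0.973800
step 3 [1.5y] bond c/2=9/800: DF=(7807051/8000000 − 9/800·(0.997000+0.973800))/(1+9/800) = 9431/10000 ≈ 0.943100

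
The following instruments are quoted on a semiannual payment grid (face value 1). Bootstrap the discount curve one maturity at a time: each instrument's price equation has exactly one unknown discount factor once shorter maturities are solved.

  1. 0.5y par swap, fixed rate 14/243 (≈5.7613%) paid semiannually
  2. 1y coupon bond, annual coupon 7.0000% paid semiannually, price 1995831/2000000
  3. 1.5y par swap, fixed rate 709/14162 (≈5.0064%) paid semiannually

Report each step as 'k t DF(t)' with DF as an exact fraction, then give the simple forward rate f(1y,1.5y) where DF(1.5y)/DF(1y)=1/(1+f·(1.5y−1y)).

step 1 [0.5y] swap r/2=7/243: DF=(1 − 7/243·(0))/(1+7/243) = 243/250 ≈ 0.972000
step 2 [1y] bond c/2=7/200: DF=(1995831/2000000 − 7/200·(0.972000))/(1+7/200) = 9313/10000 ≈ 0.931300
step 3 [1.5y] swap r/2=709/28324: DF=(1 − 709/28324·(0.972000+0.931300))/(1+709/28324) = 9291/10000 ≈ 0.929100

1 1/2 243/250
2 1 9313/10000
3 3/2 9291/10000
f(1y,1.5y) = ((9313/10000)/(9291/10000) − 1)/(1/2) = 44/9291 ≈ 0.4736%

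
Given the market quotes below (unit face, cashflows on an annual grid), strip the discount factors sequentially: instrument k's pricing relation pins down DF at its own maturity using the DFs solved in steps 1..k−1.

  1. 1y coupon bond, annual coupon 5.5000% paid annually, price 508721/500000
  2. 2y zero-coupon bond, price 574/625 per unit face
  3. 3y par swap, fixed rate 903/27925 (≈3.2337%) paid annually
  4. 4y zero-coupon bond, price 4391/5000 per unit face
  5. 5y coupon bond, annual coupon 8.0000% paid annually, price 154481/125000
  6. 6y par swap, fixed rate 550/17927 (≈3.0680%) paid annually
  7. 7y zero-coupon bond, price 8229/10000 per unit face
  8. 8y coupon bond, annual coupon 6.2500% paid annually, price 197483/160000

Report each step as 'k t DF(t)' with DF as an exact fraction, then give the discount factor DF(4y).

step 1 [1y] bond c/1=11/200: DF=(508721/500000 − 11/200·(0))/(1+11/200) = 2411/2500 ≈ 0.964400
step 2 [2y] zero: DF = P = 574/625 ≈ 0.918400
step 3 [3y] swap r/1=903/27925: DF=(1 − 903/27925·(0.964400+0.918400))/(1+903/27925) = 9097/10000 ≈ 0.909700
step 4 [4y] zero: DF = P = 4391/5000 ≈ 0.878200
step 5 [5y] bond c/1=2/25: DF=(154481/125000 − 2/25·(0.964400+0.918400+0.909700+0.878200))/(1+2/25) = 2181/2500 ≈ 0.872400
step 6 [6y] swap r/1=550/17927: DF=(1 − 550/17927·(0.964400+0.918400+0.909700+0.878200+0.872400))/(1+550/17927) = 167/200 ≈ 0.835000
step 7 [7y] zero: DF = P = 8229/10000 ≈ 0.822900
step 8 [8y] bond c/1=1/16: DF=(197483/160000 − 1/16·(0.964400+0.918400+0.909700+0.878200+0.872400+0.835000+0.822900))/(1+1/16) = 7969/10000 ≈ 0.796900

1 1 2411/2500
2 2 574/625
3 3 9097/10000
4 4 4391/5000
5 5 2181/2500
6 6 167/200
7 7 8229/10000
8 8 7969/10000
DF(4y) = 4391/5000 ≈ 0.878200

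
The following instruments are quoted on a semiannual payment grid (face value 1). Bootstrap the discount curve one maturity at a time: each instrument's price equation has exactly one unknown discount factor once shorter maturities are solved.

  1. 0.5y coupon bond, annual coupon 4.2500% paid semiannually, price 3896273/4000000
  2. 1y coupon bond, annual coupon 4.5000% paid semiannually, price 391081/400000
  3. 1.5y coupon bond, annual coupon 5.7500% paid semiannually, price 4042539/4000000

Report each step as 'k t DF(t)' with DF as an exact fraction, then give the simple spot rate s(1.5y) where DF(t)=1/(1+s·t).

step 1 [0.5y] bond c/2=17/800: DF=(3896273/4000000 − 17/800·(0))/(1+17/800) = 4769/5000 ≈ 0.953800
step 2 [1y] bond c/2=9/400: DF=(391081/400000 − 9/400·(0.953800))/(1+9/400) = 1169/1250 ≈ 0.935200
step 3 [1.5y] bond c/2=23/800: DF=(4042539/4000000 − 23/800·(0.953800+0.935200))/(1+23/800) = 581/625 ≈ 0.929600

1 1/2 4769/5000
2 1 1169/1250
3 3/2 581/625
s(1.5y) = (1/(581/625) − 1)/(3/2) = 88/1743 ≈ 5.0488%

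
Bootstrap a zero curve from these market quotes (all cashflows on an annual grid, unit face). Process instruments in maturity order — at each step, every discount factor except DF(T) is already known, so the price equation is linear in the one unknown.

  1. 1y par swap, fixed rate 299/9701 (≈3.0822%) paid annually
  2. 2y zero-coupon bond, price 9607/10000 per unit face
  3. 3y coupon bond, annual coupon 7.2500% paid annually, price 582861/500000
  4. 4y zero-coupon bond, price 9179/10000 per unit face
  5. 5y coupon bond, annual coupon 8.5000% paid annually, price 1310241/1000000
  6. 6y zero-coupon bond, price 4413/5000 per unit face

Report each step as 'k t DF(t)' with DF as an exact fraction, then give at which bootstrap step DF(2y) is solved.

step 1 [1y] swap r/1=299/9701: DF=(1 − 299/9701·(0))/(1+299/9701) = 9701/10000 ≈ 0.970100
step 2 [2y] zero: DF = P = 9607/10000 ≈ 0.960700
step 3 [3y] bond c/1=29/400: DF=(582861/500000 − 29/400·(0.970100+0.960700))/(1+29/400) = 2391/2500 ≈ 0.956400
step 4 [4y] zero: DF = P = 9179/10000 ≈ 0.917900
step 5 [5y] bond c/1=17/200: DF=(1310241/1000000 − 17/200·(0.970100+0.960700+0.956400+0.917900))/(1+17/200) = 1819/2000 ≈ 0.909500
step 6 [6y] zero: DF = P = 4413/5000 ≈ 0.882600

1 1 9701/10000
2 2 9607/10000
3 3 2391/2500
4 4 9179/10000
5 5 1819/2000
6 6 4413/5000
DF(2y) is solved at step 2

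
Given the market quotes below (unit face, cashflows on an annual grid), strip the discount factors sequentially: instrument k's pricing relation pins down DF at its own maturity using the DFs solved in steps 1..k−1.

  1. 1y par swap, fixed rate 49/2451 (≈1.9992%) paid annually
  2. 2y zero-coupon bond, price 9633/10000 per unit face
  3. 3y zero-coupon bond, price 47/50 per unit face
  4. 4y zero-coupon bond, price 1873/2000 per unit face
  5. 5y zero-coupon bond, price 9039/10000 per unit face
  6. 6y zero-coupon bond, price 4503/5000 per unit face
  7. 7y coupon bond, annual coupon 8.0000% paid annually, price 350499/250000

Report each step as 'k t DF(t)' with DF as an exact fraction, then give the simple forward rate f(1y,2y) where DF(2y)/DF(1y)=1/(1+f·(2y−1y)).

1 1 2451/2500
2 2 9633/10000
3 3 47/50
4 4 1873/2000
5 5 9039/10000
6 6 4503/5000
7 7 1763/2000
f(1y,2y) = ((2451/2500)/(9633/10000) − 1)/(1) = 3/169 ≈ 1.7751%

step 1 [1y] swap r/1=49/2451: DF=(1 − 49/2451·(0))/(1+49/2451) = 2451/2500 ≈ 0.980400
step 2 [2y] zero: DF = P = 9633/10000 ≈ 0.963300
step 3 [3y] zero: DF = P = 47/50 ≈ 0.940000
step 4 [4y] zero: DF = P = 1873/2000 ≈ 0.936500
step 5 [5y] zero: DF = P = 9039/10000 ≈ 0.903900
step 6 [6y] zero: DF = P = 4503/5000 ≈ 0.900600
step 7 [7y] bond c/1=2/25: DF=(350499/250000 − 2/25·(0.980400+0.963300+0.940000+0.936500+0.903900+0.900600))/(1+2/25) = 1763/2000 ≈ 0.881500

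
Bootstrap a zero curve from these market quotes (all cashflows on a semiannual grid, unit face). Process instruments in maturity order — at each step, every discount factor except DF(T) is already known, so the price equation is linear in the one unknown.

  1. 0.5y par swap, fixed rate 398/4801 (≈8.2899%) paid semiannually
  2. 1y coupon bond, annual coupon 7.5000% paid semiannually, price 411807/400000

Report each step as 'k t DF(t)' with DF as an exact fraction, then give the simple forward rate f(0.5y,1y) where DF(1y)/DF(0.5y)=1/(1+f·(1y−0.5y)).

step 1 [0.5y] swap r/2=199/4801: DF=(1 − 199/4801·(0))/(1+199/4801) = 4801/5000 ≈ 0.960200
step 2 [1y] bond c/2=3/80: DF=(411807/400000 − 3/80·(0.960200))/(1+3/80) = 1197/1250 ≈ 0.957600

1 1/2 4801/5000
2 1 1197/1250
f(0.5y,1y) = ((4801/5000)/(1197/1250) − 1)/(1/2) = 13/2394 ≈ 0.5430%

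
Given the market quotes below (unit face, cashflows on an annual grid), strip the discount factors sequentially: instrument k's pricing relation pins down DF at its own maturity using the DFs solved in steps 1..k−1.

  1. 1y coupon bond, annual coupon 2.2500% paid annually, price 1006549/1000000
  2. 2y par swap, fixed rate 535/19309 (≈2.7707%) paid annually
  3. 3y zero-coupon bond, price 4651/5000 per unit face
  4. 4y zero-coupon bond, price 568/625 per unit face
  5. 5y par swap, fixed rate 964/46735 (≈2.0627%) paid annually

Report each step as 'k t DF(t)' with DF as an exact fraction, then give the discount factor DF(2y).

step 1 [1y] bond c/1=9/400: DF=(1006549/1000000 − 9/400·(0))/(1+9/400) = 2461/2500 ≈ 0.984400
step 2 [2y] swap r/1=535/19309: DF=(1 − 535/19309·(0.984400))/(1+535/19309) = 1893/2000 ≈ 0.946500
step 3 [3y] zero: DF = P = 4651/5000 ≈ 0.930200
step 4 [4y] zero: DF = P = 568/625 ≈ 0.908800
step 5 [5y] swap r/1=964/46735: DF=(1 − 964/46735·(0.984400+0.946500+0.930200+0.908800))/(1+964/46735) = 2259/2500 ≈ 0.903600

1 1 2461/2500
2 2 1893/2000
3 3 4651/5000
4 4 568/625
5 5 2259/2500
DF(2y) = 1893/2000 ≈ 0.946500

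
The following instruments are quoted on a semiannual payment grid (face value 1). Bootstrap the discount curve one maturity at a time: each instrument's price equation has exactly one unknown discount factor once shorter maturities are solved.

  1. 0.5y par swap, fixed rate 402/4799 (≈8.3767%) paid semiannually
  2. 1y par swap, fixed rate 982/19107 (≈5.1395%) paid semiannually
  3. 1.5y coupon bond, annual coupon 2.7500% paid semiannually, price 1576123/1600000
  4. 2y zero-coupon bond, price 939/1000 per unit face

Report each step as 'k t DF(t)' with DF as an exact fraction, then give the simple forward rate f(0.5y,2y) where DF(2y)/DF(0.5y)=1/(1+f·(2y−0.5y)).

step 1 [0.5y] swap r/2=201/4799: DF=(1 − 201/4799·(0))/(1+201/4799) = 4799/5000 ≈ 0.959800
step 2 [1y] swap r/2=491/19107: DF=(1 − 491/19107·(0.959800))/(1+491/19107) = 9509/10000 ≈ 0.950900
step 3 [1.5y] bond c/2=11/800: DF=(1576123/1600000 − 11/800·(0.959800+0.950900))/(1+11/800) = 4729/5000 ≈ 0.945800
step 4 [2y] zero: DF = P = 939/1000 ≈ 0.939000

1 1/2 4799/5000
2 1 9509/10000
3 3/2 4729/5000
4 2 939/1000
f(0.5y,2y) = ((4799/5000)/(939/1000) − 1)/(3/2) = 208/14085 ≈ 1.4767%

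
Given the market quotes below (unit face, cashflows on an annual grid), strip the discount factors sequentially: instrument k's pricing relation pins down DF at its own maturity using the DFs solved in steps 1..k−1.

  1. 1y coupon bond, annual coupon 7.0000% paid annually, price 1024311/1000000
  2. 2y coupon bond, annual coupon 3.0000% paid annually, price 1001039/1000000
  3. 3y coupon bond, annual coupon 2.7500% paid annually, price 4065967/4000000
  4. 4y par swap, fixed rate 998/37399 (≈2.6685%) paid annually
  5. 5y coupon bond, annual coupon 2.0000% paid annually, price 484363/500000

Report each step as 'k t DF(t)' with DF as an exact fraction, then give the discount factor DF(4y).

1 1 9573/10000
2 2 118/125
3 3 1173/1250
4 4 4501/5000
5 5 2191/2500
DF(4y) = 4501/5000 ≈ 0.900200

step 1 [1y] bond c/1=7/100: DF=(1024311/1000000 − 7/100·(0))/(1+7/100) = 9573/10000 ≈ 0.957300
step 2 [2y] bond c/1=3/100: DF=(1001039/1000000 − 3/100·(0.957300))/(1+3/100) = 118/125 ≈ 0.944000
step 3 [3y] bond c/1=11/400: DF=(4065967/4000000 − 11/400·(0.957300+0.944000))/(1+11/400) = 1173/1250 ≈ 0.938400
step 4 [4y] swap r/1=998/37399: DF=(1 − 998/37399·(0.957300+0.944000+0.938400))/(1+998/37399) = 4501/5000 ≈ 0.900200
step 5 [5y] bond c/1=1/50: DF=(484363/500000 − 1/50·(0.957300+0.944000+0.938400+0.900200))/(1+1/50) = 2191/2500 ≈ 0.876400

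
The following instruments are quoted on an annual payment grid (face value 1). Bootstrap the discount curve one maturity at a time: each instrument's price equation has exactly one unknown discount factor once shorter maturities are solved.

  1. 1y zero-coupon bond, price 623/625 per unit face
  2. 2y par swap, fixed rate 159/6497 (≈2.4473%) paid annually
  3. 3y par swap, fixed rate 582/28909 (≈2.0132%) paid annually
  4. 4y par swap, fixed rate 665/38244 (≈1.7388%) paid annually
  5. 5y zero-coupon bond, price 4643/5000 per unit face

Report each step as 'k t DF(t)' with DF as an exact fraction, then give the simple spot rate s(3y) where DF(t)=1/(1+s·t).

step 1 [1y] zero: DF = P = 623/625 ≈ 0.996800
step 2 [2y] swap r/1=159/6497: DF=(1 − 159/6497·(0.996800))/(1+159/6497) = 9523/10000 ≈ 0.952300
step 3 [3y] swap r/1=582/28909: DF=(1 − 582/28909·(0.996800+0.952300))/(1+582/28909) = 4709/5000 ≈ 0.941800
step 4 [4y] swap r/1=665/38244: DF=(1 − 665/38244·(0.996800+0.952300+0.941800))/(1+665/38244) = 1867/2000 ≈ 0.933500
step 5 [5y] zero: DF = P = 4643/5000 ≈ 0.928600

1 1 623/625
2 2 9523/10000
3 3 4709/5000
4 4 1867/2000
5 5 4643/5000
s(3y) = (1/(4709/5000) − 1)/(3) = 97/4709 ≈ 2.0599%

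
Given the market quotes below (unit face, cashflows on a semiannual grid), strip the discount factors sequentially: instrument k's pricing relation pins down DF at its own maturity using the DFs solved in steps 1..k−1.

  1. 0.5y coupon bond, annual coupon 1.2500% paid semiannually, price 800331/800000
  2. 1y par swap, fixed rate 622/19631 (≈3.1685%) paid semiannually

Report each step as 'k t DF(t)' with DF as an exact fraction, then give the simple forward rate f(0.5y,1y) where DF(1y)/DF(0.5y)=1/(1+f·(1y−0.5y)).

step 1 [0.5y] bond c/2=1/160: DF=(800331/800000 − 1/160·(0))/(1+1/160) = 4971/5000 ≈ 0.994200
step 2 [1y] swap r/2=311/19631: DF=(1 − 311/19631·(0.994200))/(1+311/19631) = 9689/10000 ≈ 0.968900

1 1/2 4971/5000
2 1 9689/10000
f(0.5y,1y) = ((4971/5000)/(9689/10000) − 1)/(1/2) = 506/9689 ≈ 5.2224%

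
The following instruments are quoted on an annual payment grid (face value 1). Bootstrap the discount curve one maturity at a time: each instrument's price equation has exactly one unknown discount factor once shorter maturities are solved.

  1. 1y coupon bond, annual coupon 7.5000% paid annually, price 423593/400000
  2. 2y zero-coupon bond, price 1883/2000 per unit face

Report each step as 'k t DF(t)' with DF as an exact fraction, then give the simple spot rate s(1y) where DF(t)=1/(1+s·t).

step 1 [1y] bond c/1=3/40: DF=(423593/400000 − 3/40·(0))/(1+3/40) = 9851/10000 ≈ 0.985100
step 2 [2y] zero: DF = P = 1883/2000 ≈ 0.941500

1 1 9851/10000
2 2 1883/2000
s(1y) = (1/(9851/10000) − 1)/(1) = 149/9851 ≈ 1.5125%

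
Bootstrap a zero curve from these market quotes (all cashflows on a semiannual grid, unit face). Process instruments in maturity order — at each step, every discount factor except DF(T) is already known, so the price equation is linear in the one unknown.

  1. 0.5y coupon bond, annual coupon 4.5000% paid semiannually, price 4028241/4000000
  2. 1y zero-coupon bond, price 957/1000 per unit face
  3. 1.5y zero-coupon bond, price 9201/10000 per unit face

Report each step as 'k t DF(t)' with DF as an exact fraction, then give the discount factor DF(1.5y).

1 1/2 9849/10000
2 1 957/1000
3 3/2 9201/10000
DF(1.5y) = 9201/10000 ≈ 0.920100

step 1 [0.5y] bond c/2=9/400: DF=(4028241/4000000 − 9/400·(0))/(1+9/400) = 9849/10000 ≈ 0.984900
step 2 [1y] zero: DF = P = 957/1000 ≈ 0.957000
step 3 [1.5y] zero: DF = P = 9201/10000 ≈ 0.920100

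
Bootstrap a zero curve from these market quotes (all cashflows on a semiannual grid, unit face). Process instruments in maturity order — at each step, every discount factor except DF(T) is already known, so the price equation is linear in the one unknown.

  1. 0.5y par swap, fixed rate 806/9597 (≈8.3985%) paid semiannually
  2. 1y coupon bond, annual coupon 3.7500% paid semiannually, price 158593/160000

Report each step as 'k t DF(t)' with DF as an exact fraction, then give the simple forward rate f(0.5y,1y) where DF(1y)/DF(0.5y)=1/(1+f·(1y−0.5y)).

1 1/2 9597/10000
2 1 9553/10000
f(0.5y,1y) = ((9597/10000)/(9553/10000) − 1)/(1/2) = 88/9553 ≈ 0.9212%

step 1 [0.5y] swap r/2=403/9597: DF=(1 − 403/9597·(0))/(1+403/9597) = 9597/10000 ≈ 0.959700
step 2 [1y] bond c/2=3/160: DF=(158593/160000 − 3/160·(0.959700))/(1+3/160) = 9553/10000 ≈ 0.955300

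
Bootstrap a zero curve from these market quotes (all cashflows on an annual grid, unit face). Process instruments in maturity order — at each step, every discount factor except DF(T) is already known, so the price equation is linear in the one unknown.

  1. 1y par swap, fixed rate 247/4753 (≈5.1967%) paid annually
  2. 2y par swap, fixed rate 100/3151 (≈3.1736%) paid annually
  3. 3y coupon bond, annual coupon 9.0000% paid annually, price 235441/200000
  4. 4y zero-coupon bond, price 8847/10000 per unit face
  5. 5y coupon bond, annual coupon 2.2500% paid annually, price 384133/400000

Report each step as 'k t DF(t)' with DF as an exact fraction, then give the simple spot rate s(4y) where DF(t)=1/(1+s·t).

1 1 4753/5000
2 2 47/50
3 3 9239/10000
4 4 8847/10000
5 5 4289/5000
s(4y) = (1/(8847/10000) − 1)/(4) = 1153/35388 ≈ 3.2582%

step 1 [1y] swap r/1=247/4753: DF=(1 − 247/4753·(0))/(1+247/4753) = 4753/5000 ≈ 0.950600
step 2 [2y] swap r/1=100/3151: DF=(1 − 100/3151·(0.950600))/(1+100/3151) = 47/50 ≈ 0.940000
step 3 [3y] bond c/1=9/100: DF=(235441/200000 − 9/100·(0.950600+0.940000))/(1+9/100) = 9239/10000 ≈ 0.923900
step 4 [4y] zero: DF = P = 8847/10000 ≈ 0.884700
step 5 [5y] bond c/1=9/400: DF=(384133/400000 − 9/400·(0.950600+0.940000+0.923900+0.884700))/(1+9/400) = 4289/5000 ≈ 0.857800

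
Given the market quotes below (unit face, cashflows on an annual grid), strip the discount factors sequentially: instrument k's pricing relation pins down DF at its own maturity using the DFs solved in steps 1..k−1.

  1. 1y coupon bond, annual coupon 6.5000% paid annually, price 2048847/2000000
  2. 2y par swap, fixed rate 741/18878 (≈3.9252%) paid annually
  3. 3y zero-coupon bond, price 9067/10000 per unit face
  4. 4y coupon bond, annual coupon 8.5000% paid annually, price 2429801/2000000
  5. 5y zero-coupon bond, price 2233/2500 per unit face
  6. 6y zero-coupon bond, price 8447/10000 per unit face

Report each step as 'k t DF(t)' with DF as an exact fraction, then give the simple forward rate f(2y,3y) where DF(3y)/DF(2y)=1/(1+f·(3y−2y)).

1 1 9619/10000
2 2 9259/10000
3 3 9067/10000
4 4 563/625
5 5 2233/2500
6 6 8447/10000
f(2y,3y) = ((9259/10000)/(9067/10000) − 1)/(1) = 192/9067 ≈ 2.1176%

step 1 [1y] bond c/1=13/200: DF=(2048847/2000000 − 13/200·(0))/(1+13/200) = 9619/10000 ≈ 0.961900
step 2 [2y] swap r/1=741/18878: DF=(1 − 741/18878·(0.961900))/(1+741/18878) = 9259/10000 ≈ 0.925900
step 3 [3y] zero: DF = P = 9067/10000 ≈ 0.906700
step 4 [4y] bond c/1=17/200: DF=(2429801/2000000 − 17/200·(0.961900+0.925900+0.906700))/(1+17/200) = 563/625 ≈ 0.900800
step 5 [5y] zero: DF = P = 2233/2500 ≈ 0.893200
step 6 [6y] zero: DF = P = 8447/10000 ≈ 0.844700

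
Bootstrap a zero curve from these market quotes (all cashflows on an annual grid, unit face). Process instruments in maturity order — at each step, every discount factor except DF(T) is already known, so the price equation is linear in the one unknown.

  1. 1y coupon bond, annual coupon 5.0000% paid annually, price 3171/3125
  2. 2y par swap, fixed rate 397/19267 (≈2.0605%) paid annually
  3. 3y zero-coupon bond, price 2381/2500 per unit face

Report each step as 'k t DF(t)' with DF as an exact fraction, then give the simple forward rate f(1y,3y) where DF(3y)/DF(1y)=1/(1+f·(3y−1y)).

step 1 [1y] bond c/1=1/20: DF=(3171/3125 − 1/20·(0))/(1+1/20) = 604/625 ≈ 0.966400
step 2 [2y] swap r/1=397/19267: DF=(1 − 397/19267·(0.966400))/(1+397/19267) = 9603/10000 ≈ 0.960300
step 3 [3y] zero: DF = P = 2381/2500 ≈ 0.952400

1 1 604/625
2 2 9603/10000
3 3 2381/2500
f(1y,3y) = ((604/625)/(2381/2500) − 1)/(2) = 35/4762 ≈ 0.7350%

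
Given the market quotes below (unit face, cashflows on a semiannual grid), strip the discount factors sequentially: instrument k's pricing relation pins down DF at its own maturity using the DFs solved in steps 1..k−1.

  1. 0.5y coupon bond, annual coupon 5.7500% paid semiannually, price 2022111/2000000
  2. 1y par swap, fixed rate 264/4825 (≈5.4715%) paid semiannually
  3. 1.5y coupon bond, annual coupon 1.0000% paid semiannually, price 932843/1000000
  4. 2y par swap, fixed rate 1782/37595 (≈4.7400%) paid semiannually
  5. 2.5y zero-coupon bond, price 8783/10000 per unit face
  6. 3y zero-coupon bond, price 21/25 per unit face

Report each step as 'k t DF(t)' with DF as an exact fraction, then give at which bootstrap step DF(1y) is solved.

1 1/2 2457/2500
2 1 592/625
3 3/2 4593/5000
4 2 9109/10000
5 5/2 8783/10000
6 3 21/25
DF(1y) is solved at step 2

step 1 [0.5y] bond c/2=23/800: DF=(2022111/2000000 − 23/800·(0))/(1+23/800) = 2457/2500 ≈ 0.982800
step 2 [1y] swap r/2=132/4825: DF=(1 − 132/4825·(0.982800))/(1+132/4825) = 592/625 ≈ 0.947200
step 3 [1.5y] bond c/2=1/200: DF=(932843/1000000 − 1/200·(0.982800+0.947200))/(1+1/200) = 4593/5000 ≈ 0.918600
step 4 [2y] swap r/2=891/37595: DF=(1 − 891/37595·(0.982800+0.947200+0.918600))/(1+891/37595) = 9109/10000 ≈ 0.910900
step 5 [2.5y] zero: DF = P = 8783/10000 ≈ 0.878300
step 6 [3y] zero: DF = P = 21/25 ≈ 0.840000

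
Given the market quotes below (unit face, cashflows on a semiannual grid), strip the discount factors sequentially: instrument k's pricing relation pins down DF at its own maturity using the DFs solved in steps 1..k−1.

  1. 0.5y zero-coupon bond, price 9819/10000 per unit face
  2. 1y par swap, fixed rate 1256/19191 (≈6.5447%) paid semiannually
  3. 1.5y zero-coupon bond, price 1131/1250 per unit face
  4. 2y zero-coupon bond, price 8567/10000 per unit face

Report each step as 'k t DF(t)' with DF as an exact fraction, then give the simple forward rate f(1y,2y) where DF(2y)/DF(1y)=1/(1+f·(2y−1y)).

1 1/2 9819/10000
2 1 2343/2500
3 3/2 1131/1250
4 2 8567/10000
f(1y,2y) = ((2343/2500)/(8567/10000) − 1)/(1) = 805/8567 ≈ 9.3965%

step 1 [0.5y] zero: DF = P = 9819/10000 ≈ 0.981900
step 2 [1y] swap r/2=628/19191: DF=(1 − 628/19191·(0.981900))/(1+628/19191) = 2343/2500 ≈ 0.937200
step 3 [1.5y] zero: DF = P = 1131/1250 ≈ 0.904800
step 4 [2y] zero: DF = P = 8567/10000 ≈ 0.856700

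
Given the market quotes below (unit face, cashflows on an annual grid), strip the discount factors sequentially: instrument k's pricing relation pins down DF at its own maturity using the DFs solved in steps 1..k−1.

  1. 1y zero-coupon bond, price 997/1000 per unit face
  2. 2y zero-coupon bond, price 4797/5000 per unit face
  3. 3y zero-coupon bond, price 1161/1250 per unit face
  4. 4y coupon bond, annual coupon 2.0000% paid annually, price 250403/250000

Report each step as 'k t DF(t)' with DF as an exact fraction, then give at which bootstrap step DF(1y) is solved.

step 1 [1y] zero: DF = P = 997/1000 ≈ 0.997000
step 2 [2y] zero: DF = P = 4797/5000 ≈ 0.959400
step 3 [3y] zero: DF = P = 1161/1250 ≈ 0.928800
step 4 [4y] bond c/1=1/50: DF=(250403/250000 − 1/50·(0.997000+0.959400+0.928800))/(1+1/50) = 4627/5000 ≈ 0.925400

1 1 997/1000
2 2 4797/5000
3 3 1161/1250
4 4 4627/5000
DF(1y) is solved at step 1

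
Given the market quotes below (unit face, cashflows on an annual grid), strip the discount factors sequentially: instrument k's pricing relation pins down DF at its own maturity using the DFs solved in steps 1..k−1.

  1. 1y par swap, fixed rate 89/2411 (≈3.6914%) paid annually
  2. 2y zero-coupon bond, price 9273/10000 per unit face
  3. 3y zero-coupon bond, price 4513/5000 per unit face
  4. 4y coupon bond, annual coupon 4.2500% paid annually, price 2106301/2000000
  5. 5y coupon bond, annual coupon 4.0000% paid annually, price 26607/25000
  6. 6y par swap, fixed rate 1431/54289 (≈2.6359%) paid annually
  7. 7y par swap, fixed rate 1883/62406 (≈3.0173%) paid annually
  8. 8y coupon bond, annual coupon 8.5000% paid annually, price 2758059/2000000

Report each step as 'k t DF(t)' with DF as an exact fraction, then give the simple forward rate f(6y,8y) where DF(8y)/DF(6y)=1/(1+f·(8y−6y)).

step 1 [1y] swap r/1=89/2411: DF=(1 − 89/2411·(0))/(1+89/2411) = 2411/2500 ≈ 0.964400
step 2 [2y] zero: DF = P = 9273/10000 ≈ 0.927300
step 3 [3y] zero: DF = P = 4513/5000 ≈ 0.902600
step 4 [4y] bond c/1=17/400: DF=(2106301/2000000 − 17/400·(0.964400+0.927300+0.902600))/(1+17/400) = 8963/10000 ≈ 0.896300
step 5 [5y] bond c/1=1/25: DF=(26607/25000 − 1/25·(0.964400+0.927300+0.902600+0.896300))/(1+1/25) = 4407/5000 ≈ 0.881400
step 6 [6y] swap r/1=1431/54289: DF=(1 − 1431/54289·(0.964400+0.927300+0.902600+0.896300+0.881400))/(1+1431/54289) = 8569/10000 ≈ 0.856900
step 7 [7y] swap r/1=1883/62406: DF=(1 − 1883/62406·(0.964400+0.927300+0.902600+0.896300+0.881400+0.856900))/(1+1883/62406) = 8117/10000 ≈ 0.811700
step 8 [8y] bond c/1=17/200: DF=(2758059/2000000 − 17/200·(0.964400+0.927300+0.902600+0.896300+0.881400+0.856900+0.811700))/(1+17/200) = 7821/10000 ≈ 0.782100

1 1 2411/2500
2 2 9273/10000
3 3 4513/5000
4 4 8963/10000
5 5 4407/5000
6 6 8569/10000
7 7 8117/10000
8 8 7821/10000
f(6y,8y) = ((8569/10000)/(7821/10000) − 1)/(2) = 34/711 ≈ 4.7820%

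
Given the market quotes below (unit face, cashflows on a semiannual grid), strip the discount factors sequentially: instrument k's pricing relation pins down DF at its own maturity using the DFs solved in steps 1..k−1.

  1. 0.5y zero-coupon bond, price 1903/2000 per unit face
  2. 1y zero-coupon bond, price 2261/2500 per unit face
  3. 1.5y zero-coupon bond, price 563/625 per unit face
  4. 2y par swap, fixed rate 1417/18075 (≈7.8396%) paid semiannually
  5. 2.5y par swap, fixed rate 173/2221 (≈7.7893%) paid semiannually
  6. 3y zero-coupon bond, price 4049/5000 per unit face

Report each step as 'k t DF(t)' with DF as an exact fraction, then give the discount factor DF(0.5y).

step 1 [0.5y] zero: DF = P = 1903/2000 ≈ 0.951500
step 2 [1y] zero: DF = P = 2261/2500 ≈ 0.904400
step 3 [1.5y] zero: DF = P = 563/625 ≈ 0.900800
step 4 [2y] swap r/2=1417/36150: DF=(1 − 1417/36150·(0.951500+0.904400+0.900800))/(1+1417/36150) = 8583/10000 ≈ 0.858300
step 5 [2.5y] swap r/2=173/4442: DF=(1 − 173/4442·(0.951500+0.904400+0.900800+0.858300))/(1+173/4442) = 827/1000 ≈ 0.827000
step 6 [3y] zero: DF = P = 4049/5000 ≈ 0.809800

1 1/2 1903/2000
2 1 2261/2500
3 3/2 563/625
4 2 8583/10000
5 5/2 827/1000
6 3 4049/5000
DF(0.5y) = 1903/2000 ≈ 0.951500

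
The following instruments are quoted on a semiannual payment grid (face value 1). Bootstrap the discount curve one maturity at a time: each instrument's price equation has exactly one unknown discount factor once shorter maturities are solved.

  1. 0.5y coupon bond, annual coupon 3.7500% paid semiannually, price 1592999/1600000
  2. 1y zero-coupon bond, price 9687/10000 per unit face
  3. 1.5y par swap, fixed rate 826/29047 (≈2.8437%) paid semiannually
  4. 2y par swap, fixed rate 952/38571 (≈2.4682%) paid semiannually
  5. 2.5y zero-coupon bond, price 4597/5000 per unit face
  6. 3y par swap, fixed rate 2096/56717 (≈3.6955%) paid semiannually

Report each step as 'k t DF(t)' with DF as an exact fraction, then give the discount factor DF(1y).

1 1/2 9773/10000
2 1 9687/10000
3 3/2 9587/10000
4 2 2381/2500
5 5/2 4597/5000
6 3 1119/1250
DF(1y) = 9687/10000 ≈ 0.968700

step 1 [0.5y] bond c/2=3/160: DF=(1592999/1600000 − 3/160·(0))/(1+3/160) = 9773/10000 ≈ 0.977300
step 2 [1y] zero: DF = P = 9687/10000 ≈ 0.968700
step 3 [1.5y] swap r/2=413/29047: DF=(1 − 413/29047·(0.977300+0.968700))/(1+413/29047) = 9587/10000 ≈ 0.958700
step 4 [2y] swap r/2=476/38571: DF=(1 − 476/38571·(0.977300+0.968700+0.958700))/(1+476/38571) = 2381/2500 ≈ 0.952400
step 5 [2.5y] zero: DF = P = 4597/5000 ≈ 0.919400
step 6 [3y] swap r/2=1048/56717: DF=(1 − 1048/56717·(0.977300+0.968700+0.958700+0.952400+0.919400))/(1+1048/56717) = 1119/1250 ≈ 0.895200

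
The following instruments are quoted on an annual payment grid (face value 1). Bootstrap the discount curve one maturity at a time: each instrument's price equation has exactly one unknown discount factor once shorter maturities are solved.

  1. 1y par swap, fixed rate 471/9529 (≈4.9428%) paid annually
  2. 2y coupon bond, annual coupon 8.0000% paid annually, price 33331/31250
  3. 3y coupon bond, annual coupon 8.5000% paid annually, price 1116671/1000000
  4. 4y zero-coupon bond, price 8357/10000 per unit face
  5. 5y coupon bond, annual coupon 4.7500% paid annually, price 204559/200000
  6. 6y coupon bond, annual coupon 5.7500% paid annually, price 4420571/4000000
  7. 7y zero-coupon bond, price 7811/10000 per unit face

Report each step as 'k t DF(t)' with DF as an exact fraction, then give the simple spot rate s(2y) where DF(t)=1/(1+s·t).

step 1 [1y] swap r/1=471/9529: DF=(1 − 471/9529·(0))/(1+471/9529) = 9529/10000 ≈ 0.952900
step 2 [2y] bond c/1=2/25: DF=(33331/31250 − 2/25·(0.952900))/(1+2/25) = 917/1000 ≈ 0.917000
step 3 [3y] bond c/1=17/200: DF=(1116671/1000000 − 17/200·(0.952900+0.917000))/(1+17/200) = 8827/10000 ≈ 0.882700
step 4 [4y] zero: DF = P = 8357/10000 ≈ 0.835700
step 5 [5y] bond c/1=19/400: DF=(204559/200000 − 19/400·(0.952900+0.917000+0.882700+0.835700))/(1+19/400) = 8137/10000 ≈ 0.813700
step 6 [6y] bond c/1=23/400: DF=(4420571/4000000 − 23/400·(0.952900+0.917000+0.882700+0.835700+0.813700))/(1+23/400) = 8057/10000 ≈ 0.805700
step 7 [7y] zero: DF = P = 7811/10000 ≈ 0.781100

1 1 9529/10000
2 2 917/1000
3 3 8827/10000
4 4 8357/10000
5 5 8137/10000
6 6 8057/10000
7 7 7811/10000
s(2y) = (1/(917/1000) − 1)/(2) = 83/1834 ≈ 4.5256%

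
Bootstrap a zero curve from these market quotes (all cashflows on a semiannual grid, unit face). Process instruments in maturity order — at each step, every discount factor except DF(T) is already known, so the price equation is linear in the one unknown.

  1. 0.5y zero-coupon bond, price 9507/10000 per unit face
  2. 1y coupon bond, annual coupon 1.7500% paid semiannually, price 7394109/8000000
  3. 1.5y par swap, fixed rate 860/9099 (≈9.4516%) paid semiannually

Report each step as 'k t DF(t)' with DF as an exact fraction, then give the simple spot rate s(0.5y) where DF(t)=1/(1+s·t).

step 1 [0.5y] zero: DF = P = 9507/10000 ≈ 0.950700
step 2 [1y] bond c/2=7/800: DF=(7394109/8000000 − 7/800·(0.950700))/(1+7/800) = 227/250 ≈ 0.908000
step 3 [1.5y] swap r/2=430/9099: DF=(1 − 430/9099·(0.950700+0.908000))/(1+430/9099) = 871/1000 ≈ 0.871000

1 1/2 9507/10000
2 1 227/250
3 3/2 871/1000
s(0.5y) = (1/(9507/10000) − 1)/(1/2) = 986/9507 ≈ 10.3713%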